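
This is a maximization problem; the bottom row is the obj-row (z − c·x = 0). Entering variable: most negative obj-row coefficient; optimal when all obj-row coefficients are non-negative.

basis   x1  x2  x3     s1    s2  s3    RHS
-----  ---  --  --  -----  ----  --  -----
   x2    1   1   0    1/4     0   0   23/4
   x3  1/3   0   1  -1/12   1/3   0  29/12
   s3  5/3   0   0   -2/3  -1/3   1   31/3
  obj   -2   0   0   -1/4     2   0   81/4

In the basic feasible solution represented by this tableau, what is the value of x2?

x2 is basic (row 1); its value is the RHS of that row, 23/4.

23/4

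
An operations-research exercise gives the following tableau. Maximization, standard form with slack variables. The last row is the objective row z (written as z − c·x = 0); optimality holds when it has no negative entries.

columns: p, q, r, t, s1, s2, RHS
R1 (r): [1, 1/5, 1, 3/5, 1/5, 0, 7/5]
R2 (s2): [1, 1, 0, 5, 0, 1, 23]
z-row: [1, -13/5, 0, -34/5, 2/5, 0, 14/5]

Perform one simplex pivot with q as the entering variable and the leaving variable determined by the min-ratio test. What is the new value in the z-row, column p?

14

Ratio test on column q — row 1: (7/5)/(1/5) = 7; row 2: 23/1 = 23. Minimum is 7 at row 1 (r leaves); pivot element 1/5.
Divide row 1 by 1/5; eliminate column q from the other rows.
z-row update in column p: 1 − (-13/5)·5 = 14.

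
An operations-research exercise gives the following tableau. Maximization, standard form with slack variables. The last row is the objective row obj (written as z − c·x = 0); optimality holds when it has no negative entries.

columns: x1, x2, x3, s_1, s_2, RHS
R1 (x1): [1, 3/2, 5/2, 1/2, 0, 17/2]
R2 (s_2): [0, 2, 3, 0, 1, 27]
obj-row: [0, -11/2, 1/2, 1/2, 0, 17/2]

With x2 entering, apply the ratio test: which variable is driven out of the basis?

Column x2 entries and ratios — x1: (17/2)/(3/2) = 17/3; s_2: 27/2 = 27/2.
Smallest ratio is 17/3 in the row of x1, so x1 leaves.

x1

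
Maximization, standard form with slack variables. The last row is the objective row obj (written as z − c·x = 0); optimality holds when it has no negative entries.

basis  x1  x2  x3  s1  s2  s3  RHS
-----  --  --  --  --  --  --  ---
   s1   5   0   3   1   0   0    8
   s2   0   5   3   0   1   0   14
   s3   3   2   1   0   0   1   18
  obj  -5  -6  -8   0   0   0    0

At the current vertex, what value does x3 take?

x3 is not in the basis, so in the current basic feasible solution x3 = 0.

0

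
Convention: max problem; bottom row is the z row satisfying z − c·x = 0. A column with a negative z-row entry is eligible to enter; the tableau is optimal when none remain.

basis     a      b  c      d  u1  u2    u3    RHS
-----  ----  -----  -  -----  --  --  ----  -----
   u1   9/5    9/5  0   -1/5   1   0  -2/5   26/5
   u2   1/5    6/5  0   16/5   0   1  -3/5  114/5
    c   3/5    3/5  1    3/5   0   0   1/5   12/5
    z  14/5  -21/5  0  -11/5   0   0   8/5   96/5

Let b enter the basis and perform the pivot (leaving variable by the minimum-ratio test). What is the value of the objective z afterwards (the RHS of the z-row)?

94/3

Ratio test on column b — row 1: (26/5)/(9/5) = 26/9; row 2: (114/5)/(6/5) = 19; row 3: (12/5)/(3/5) = 4. Minimum is 26/9 at row 1 (u1 leaves); pivot element 9/5.
Pivot on row 1; the z-row RHS becomes 96/5 − (-21/5)·(26/9) = 94/3.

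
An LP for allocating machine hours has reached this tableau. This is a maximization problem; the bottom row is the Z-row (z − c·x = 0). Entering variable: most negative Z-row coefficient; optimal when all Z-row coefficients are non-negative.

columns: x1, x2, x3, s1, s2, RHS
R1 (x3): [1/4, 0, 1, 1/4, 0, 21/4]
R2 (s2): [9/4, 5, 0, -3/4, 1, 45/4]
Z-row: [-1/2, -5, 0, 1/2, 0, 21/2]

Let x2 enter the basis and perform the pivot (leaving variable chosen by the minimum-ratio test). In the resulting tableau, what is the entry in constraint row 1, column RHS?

Ratio test on column x2 — row 1: entry 0 ≤ 0; row 2: (45/4)/5 = 9/4. Minimum is 9/4 at row 2 (s2 leaves); pivot element 5.
Divide row 2 by 5; eliminate column x2 from the other rows.
Row 1 update in column RHS: 21/4 − 0·(9/4) = 21/4.

21/4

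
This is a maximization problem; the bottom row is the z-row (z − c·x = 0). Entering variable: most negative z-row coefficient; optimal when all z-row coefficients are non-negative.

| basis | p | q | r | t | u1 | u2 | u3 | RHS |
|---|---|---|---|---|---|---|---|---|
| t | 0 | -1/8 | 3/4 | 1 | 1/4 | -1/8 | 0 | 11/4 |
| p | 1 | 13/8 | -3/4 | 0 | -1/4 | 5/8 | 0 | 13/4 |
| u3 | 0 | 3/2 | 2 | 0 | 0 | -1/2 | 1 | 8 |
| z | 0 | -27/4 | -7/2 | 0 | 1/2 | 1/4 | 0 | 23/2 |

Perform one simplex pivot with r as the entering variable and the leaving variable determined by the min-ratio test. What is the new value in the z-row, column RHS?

Ratio test on column r — row 1: (11/4)/(3/4) = 11/3; row 2: entry -3/4 ≤ 0; row 3: 8/2 = 4. Minimum is 11/3 at row 1 (t leaves); pivot element 3/4.
Divide row 1 by 3/4; eliminate column r from the other rows.
z-row update in column RHS: 23/2 − (-7/2)·(11/3) = 73/3.

73/3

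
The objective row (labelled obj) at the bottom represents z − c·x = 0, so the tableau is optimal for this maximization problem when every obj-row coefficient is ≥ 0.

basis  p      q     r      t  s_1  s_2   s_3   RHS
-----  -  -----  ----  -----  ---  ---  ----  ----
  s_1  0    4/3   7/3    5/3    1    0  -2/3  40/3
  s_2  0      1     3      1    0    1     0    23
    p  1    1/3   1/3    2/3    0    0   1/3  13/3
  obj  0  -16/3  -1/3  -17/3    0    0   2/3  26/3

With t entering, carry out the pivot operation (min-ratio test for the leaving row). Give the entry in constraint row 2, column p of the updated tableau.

-3/2

Ratio test on column t — row 1: (40/3)/(5/3) = 8; row 2: 23/1 = 23; row 3: (13/3)/(2/3) = 13/2. Minimum is 13/2 at row 3 (p leaves); pivot element 2/3.
Divide row 3 by 2/3; eliminate column t from the other rows.
Row 2 update in column p: 0 − 1·(3/2) = -3/2.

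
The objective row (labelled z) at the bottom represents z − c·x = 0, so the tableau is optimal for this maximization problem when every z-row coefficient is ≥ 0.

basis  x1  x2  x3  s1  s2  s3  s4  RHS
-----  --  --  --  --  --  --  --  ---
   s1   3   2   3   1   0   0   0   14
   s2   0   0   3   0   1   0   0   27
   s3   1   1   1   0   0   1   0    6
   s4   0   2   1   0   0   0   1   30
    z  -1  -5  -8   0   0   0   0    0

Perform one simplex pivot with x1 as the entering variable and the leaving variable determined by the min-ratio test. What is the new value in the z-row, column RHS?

14/3

Ratio test on column x1 — row 1: 14/3 = 14/3; row 2: entry 0 ≤ 0; row 3: 6/1 = 6; row 4: entry 0 ≤ 0. Minimum is 14/3 at row 1 (s1 leaves); pivot element 3.
Divide row 1 by 3; eliminate column x1 from the other rows.
z-row update in column RHS: 0 − (-1)·(14/3) = 14/3.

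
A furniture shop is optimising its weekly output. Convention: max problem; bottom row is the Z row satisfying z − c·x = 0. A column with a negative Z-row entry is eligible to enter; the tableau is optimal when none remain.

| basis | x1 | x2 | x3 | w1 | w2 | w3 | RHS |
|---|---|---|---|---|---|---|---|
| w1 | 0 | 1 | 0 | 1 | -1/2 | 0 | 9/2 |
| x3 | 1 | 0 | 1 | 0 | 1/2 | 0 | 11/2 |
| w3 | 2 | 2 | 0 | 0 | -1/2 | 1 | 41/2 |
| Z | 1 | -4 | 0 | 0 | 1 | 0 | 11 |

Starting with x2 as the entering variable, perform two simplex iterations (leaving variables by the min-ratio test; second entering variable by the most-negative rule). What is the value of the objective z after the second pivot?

Ratio test on column x2 — row 1: (9/2)/1 = 9/2; row 2: entry 0 ≤ 0; row 3: (41/2)/2 = 41/4. Minimum is 9/2 at row 1 (w1 leaves); pivot element 1.
Pivot on row 1; the Z-row RHS becomes 11 − (-4)·(9/2) = 29.
Next entering variable (most negative Z-row entry -1): w2.
Ratio test on column w2 — row 1: entry -1/2 ≤ 0; row 2: (11/2)/(1/2) = 11; row 3: (23/2)/(1/2) = 23. Minimum is 11 at row 2 (x3 leaves); pivot element 1/2.
After the second pivot the Z-row RHS is 29 − (-1)·11 = 40.

40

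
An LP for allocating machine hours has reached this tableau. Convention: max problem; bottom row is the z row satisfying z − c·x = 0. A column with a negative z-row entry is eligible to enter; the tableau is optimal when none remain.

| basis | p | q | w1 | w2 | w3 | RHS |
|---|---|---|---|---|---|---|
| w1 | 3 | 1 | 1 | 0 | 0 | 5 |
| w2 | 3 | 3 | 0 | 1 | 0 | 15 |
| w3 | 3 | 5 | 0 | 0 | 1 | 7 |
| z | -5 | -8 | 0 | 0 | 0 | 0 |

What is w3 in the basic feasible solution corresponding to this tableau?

w3 is basic (row 3); its value is the RHS of that row, 7.

7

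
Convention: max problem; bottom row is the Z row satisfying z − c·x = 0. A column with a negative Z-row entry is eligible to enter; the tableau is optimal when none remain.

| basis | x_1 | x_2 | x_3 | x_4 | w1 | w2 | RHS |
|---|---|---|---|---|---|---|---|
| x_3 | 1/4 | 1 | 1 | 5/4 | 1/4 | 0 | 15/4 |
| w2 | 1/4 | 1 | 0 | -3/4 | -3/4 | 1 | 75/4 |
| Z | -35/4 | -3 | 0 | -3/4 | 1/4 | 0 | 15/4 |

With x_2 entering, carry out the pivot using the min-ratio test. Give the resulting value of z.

15

Ratio test on column x_2 — row 1: (15/4)/1 = 15/4; row 2: (75/4)/1 = 75/4. Minimum is 15/4 at row 1 (x_3 leaves); pivot element 1.
Pivot on row 1; the Z-row RHS becomes 15/4 − (-3)·(15/4) = 15.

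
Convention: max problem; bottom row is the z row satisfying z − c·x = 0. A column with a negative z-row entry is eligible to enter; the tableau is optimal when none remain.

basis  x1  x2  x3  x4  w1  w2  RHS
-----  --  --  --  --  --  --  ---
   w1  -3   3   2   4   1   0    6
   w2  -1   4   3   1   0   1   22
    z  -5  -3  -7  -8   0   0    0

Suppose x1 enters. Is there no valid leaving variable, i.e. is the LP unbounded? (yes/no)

Every constraint-row entry in column x1 is ≤ 0, so increasing x1 is unbounded.

yes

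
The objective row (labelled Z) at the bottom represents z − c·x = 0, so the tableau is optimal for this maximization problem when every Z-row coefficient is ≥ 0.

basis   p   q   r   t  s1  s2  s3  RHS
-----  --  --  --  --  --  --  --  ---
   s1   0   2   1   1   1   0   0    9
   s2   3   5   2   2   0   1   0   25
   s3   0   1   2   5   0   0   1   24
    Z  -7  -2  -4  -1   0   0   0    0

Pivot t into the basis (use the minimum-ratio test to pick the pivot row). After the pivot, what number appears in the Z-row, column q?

Ratio test on column t — row 1: 9/1 = 9; row 2: 25/2 = 25/2; row 3: 24/5 = 24/5. Minimum is 24/5 at row 3 (s3 leaves); pivot element 5.
Divide row 3 by 5; eliminate column t from the other rows.
Z-row update in column q: -2 − (-1)·(1/5) = -9/5.

-9/5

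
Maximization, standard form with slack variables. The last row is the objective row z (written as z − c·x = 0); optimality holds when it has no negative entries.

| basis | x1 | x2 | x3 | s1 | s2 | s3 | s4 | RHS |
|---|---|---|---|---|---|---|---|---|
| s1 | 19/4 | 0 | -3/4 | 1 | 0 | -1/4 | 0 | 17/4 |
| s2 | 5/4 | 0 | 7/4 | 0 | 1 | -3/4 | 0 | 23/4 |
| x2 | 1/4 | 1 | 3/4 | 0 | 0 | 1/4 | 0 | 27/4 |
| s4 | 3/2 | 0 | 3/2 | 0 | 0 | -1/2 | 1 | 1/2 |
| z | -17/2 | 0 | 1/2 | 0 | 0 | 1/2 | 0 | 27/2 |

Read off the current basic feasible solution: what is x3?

0

x3 is not in the basis, so in the current basic feasible solution x3 = 0.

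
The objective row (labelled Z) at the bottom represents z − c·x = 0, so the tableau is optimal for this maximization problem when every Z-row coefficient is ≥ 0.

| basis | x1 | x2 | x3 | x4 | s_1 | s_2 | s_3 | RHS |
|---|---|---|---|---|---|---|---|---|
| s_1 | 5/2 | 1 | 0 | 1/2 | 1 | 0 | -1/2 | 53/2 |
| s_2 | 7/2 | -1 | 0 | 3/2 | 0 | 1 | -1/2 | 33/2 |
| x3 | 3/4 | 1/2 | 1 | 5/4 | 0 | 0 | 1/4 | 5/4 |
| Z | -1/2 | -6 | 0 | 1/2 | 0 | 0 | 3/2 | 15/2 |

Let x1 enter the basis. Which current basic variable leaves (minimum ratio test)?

Column x1 entries and ratios — s_1: (53/2)/(5/2) = 53/5; s_2: (33/2)/(7/2) = 33/7; x3: (5/4)/(3/4) = 5/3.
Smallest ratio is 5/3 in the row of x3, so x3 leaves.

x3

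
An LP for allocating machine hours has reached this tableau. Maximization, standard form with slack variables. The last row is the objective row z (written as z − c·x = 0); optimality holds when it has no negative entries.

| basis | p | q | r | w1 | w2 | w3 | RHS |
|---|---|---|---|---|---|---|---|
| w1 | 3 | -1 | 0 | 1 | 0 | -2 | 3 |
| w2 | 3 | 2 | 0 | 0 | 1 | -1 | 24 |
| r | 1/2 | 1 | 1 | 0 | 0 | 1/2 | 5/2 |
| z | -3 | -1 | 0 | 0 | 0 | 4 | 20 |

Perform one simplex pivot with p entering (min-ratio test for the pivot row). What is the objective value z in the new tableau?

23

Ratio test on column p — row 1: 3/3 = 1; row 2: 24/3 = 8; row 3: (5/2)/(1/2) = 5. Minimum is 1 at row 1 (w1 leaves); pivot element 3.
Pivot on row 1; the z-row RHS becomes 20 − (-3)·1 = 23.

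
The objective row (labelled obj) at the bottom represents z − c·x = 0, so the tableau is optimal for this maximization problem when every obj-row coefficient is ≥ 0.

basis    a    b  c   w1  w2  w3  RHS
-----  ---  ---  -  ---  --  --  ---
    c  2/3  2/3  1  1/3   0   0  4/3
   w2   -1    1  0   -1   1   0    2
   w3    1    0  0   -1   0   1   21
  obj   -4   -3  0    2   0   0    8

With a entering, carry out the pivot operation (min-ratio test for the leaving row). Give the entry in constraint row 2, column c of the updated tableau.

Ratio test on column a — row 1: (4/3)/(2/3) = 2; row 2: entry -1 ≤ 0; row 3: 21/1 = 21. Minimum is 2 at row 1 (c leaves); pivot element 2/3.
Divide row 1 by 2/3; eliminate column a from the other rows.
Row 2 update in column c: 0 − (-1)·(3/2) = 3/2.

3/2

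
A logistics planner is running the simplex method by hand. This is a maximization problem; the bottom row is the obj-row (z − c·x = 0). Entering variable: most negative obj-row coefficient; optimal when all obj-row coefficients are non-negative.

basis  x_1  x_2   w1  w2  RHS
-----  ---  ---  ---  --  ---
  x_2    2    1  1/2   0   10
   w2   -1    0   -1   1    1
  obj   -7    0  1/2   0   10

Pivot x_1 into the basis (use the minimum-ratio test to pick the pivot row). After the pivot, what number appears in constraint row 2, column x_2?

Ratio test on column x_1 — row 1: 10/2 = 5; row 2: entry -1 ≤ 0. Minimum is 5 at row 1 (x_2 leaves); pivot element 2.
Divide row 1 by 2; eliminate column x_1 from the other rows.
Row 2 update in column x_2: 0 − (-1)·(1/2) = 1/2.

1/2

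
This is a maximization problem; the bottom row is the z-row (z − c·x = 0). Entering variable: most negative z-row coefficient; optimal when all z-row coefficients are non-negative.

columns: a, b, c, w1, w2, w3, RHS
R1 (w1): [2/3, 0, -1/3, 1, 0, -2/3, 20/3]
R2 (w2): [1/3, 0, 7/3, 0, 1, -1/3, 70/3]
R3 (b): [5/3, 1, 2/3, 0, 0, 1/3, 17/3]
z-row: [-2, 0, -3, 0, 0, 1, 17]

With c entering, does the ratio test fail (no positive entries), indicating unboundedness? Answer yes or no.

Column c has positive entries in row(s) 2, 3, so the ratio test bounds it — not unbounded.

no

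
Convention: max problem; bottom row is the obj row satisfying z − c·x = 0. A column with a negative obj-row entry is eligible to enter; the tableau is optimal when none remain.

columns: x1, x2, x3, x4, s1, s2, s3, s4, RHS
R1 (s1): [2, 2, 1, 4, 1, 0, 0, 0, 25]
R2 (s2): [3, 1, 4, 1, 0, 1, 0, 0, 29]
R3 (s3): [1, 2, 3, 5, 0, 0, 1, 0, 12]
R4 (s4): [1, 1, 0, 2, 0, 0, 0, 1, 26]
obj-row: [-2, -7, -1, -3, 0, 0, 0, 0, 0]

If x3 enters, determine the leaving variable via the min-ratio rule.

Column x3 entries and ratios — s1: 25/1 = 25; s2: 29/4 = 29/4; s3: 12/3 = 4; s4: 0 ≤ 0, skip.
Smallest ratio is 4 in the row of s3, so s3 leaves.

s3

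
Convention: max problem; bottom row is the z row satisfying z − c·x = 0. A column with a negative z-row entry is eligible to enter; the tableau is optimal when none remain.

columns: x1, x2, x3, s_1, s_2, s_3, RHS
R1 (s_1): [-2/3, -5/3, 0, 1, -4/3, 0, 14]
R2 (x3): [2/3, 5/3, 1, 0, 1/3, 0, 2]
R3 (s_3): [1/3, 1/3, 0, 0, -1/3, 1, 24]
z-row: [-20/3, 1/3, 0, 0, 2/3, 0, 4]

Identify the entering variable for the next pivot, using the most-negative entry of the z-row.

x1

Negative z-row entries: x1: -20/3.
The most negative is -20/3 in column x1, so x1 enters.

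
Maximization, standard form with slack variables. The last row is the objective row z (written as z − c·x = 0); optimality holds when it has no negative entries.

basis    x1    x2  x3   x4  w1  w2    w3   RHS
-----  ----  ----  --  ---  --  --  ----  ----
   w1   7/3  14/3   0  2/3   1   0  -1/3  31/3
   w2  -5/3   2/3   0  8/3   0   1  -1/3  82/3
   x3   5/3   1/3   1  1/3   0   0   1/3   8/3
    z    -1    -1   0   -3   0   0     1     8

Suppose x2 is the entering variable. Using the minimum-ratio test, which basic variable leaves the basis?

w1

Column x2 entries and ratios — w1: (31/3)/(14/3) = 31/14; w2: (82/3)/(2/3) = 41; x3: (8/3)/(1/3) = 8.
Smallest ratio is 31/14 in the row of w1, so w1 leaves.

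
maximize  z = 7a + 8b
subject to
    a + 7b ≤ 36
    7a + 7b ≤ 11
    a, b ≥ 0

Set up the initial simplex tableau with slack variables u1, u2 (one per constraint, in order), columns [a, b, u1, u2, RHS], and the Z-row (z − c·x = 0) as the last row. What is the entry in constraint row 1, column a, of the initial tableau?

1

Constraint 1 has coefficient 1 on a.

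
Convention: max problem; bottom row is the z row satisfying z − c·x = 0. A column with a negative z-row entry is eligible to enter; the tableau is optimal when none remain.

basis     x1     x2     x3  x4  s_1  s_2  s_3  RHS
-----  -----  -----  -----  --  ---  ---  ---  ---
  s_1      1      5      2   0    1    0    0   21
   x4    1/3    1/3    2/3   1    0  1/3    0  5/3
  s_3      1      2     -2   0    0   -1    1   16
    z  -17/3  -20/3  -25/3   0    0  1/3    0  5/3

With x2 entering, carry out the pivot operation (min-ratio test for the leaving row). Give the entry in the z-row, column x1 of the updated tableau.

Ratio test on column x2 — row 1: 21/5 = 21/5; row 2: (5/3)/(1/3) = 5; row 3: 16/2 = 8. Minimum is 21/5 at row 1 (s_1 leaves); pivot element 5.
Divide row 1 by 5; eliminate column x2 from the other rows.
z-row update in column x1: -17/3 − (-20/3)·(1/5) = -13/3.

-13/3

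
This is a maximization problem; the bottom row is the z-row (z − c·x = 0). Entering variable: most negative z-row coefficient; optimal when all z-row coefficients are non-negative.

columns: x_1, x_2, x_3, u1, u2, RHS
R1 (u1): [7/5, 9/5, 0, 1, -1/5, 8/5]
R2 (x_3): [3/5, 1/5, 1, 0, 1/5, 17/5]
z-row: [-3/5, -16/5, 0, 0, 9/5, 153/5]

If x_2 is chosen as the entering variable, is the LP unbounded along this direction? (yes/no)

no

Column x_2 has positive entries in row(s) 1, 2, so the ratio test bounds it — not unbounded.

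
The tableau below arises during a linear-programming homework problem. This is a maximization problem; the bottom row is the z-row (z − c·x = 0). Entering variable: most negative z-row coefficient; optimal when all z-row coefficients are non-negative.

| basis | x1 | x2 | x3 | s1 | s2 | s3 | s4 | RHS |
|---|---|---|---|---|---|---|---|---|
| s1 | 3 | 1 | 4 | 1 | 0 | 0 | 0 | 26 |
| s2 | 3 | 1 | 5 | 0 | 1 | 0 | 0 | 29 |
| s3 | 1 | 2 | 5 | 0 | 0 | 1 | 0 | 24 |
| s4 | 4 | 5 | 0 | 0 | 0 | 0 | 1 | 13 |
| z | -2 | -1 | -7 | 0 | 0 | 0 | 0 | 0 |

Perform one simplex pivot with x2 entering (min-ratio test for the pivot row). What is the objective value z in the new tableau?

13/5

Ratio test on column x2 — row 1: 26/1 = 26; row 2: 29/1 = 29; row 3: 24/2 = 12; row 4: 13/5 = 13/5. Minimum is 13/5 at row 4 (s4 leaves); pivot element 5.
Pivot on row 4; the z-row RHS becomes 0 − (-1)·(13/5) = 13/5.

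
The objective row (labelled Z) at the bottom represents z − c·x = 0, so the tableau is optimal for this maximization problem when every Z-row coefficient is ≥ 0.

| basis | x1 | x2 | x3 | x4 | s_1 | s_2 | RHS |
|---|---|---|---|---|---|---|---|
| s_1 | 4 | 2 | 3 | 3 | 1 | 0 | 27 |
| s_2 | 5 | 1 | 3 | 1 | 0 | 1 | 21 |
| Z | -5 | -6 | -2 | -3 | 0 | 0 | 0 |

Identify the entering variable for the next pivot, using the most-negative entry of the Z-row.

x2

Negative Z-row entries: x1: -5, x2: -6, x3: -2, x4: -3.
The most negative is -6 in column x2, so x2 enters.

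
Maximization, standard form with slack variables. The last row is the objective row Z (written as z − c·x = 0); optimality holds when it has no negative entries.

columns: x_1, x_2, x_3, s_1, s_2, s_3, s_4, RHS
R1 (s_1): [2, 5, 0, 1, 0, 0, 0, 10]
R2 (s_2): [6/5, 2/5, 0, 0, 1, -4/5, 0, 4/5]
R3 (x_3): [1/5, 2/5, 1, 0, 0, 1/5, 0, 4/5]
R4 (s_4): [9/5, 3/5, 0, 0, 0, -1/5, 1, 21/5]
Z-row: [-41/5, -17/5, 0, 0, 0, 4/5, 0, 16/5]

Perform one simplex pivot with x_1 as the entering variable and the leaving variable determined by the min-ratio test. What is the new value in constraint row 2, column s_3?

-2/3

Ratio test on column x_1 — row 1: 10/2 = 5; row 2: (4/5)/(6/5) = 2/3; row 3: (4/5)/(1/5) = 4; row 4: (21/5)/(9/5) = 7/3. Minimum is 2/3 at row 2 (s_2 leaves); pivot element 6/5.
Divide row 2 by 6/5; eliminate column x_1 from the other rows.
In the new row 2, the s_3 entry is the old entry divided by the pivot: (-4/5)/(6/5) = -2/3.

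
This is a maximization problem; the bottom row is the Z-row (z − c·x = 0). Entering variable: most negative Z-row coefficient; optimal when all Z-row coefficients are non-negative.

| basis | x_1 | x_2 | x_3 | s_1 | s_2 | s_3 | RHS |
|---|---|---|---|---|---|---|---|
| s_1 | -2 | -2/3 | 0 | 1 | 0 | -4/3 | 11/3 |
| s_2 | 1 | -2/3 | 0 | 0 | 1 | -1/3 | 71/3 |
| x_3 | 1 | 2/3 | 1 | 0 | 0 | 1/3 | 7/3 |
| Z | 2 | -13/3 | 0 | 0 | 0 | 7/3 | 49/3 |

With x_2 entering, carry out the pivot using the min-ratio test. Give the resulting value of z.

63/2

Ratio test on column x_2 — row 1: entry -2/3 ≤ 0; row 2: entry -2/3 ≤ 0; row 3: (7/3)/(2/3) = 7/2. Minimum is 7/2 at row 3 (x_3 leaves); pivot element 2/3.
Pivot on row 3; the Z-row RHS becomes 49/3 − (-13/3)·(7/2) = 63/2.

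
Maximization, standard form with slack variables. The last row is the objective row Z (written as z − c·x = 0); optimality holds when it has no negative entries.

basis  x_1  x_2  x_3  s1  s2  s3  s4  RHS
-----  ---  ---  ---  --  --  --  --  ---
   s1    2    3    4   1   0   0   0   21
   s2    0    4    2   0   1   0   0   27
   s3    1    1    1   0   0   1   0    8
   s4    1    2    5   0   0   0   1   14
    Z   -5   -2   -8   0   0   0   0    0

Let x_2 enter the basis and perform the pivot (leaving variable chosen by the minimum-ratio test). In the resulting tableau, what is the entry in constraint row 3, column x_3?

Ratio test on column x_2 — row 1: 21/3 = 7; row 2: 27/4 = 27/4; row 3: 8/1 = 8; row 4: 14/2 = 7. Minimum is 27/4 at row 2 (s2 leaves); pivot element 4.
Divide row 2 by 4; eliminate column x_2 from the other rows.
Row 3 update in column x_3: 1 − 1·(1/2) = 1/2.

1/2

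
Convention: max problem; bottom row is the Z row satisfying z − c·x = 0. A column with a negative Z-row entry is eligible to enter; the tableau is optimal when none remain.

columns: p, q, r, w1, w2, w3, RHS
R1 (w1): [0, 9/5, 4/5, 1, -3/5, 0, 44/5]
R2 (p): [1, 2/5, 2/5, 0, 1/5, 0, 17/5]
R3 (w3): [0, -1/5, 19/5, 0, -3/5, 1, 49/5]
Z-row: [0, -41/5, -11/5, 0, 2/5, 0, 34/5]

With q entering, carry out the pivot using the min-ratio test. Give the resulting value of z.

Ratio test on column q — row 1: (44/5)/(9/5) = 44/9; row 2: (17/5)/(2/5) = 17/2; row 3: entry -1/5 ≤ 0. Minimum is 44/9 at row 1 (w1 leaves); pivot element 9/5.
Pivot on row 1; the Z-row RHS becomes 34/5 − (-41/5)·(44/9) = 422/9.

422/9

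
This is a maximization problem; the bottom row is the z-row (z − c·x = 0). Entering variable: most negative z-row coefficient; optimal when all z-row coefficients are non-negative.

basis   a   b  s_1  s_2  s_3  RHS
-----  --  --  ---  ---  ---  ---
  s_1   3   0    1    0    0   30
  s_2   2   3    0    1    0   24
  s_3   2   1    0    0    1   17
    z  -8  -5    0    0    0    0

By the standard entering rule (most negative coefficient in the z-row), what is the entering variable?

a

Negative z-row entries: a: -8, b: -5.
The most negative is -8 in column a, so a enters.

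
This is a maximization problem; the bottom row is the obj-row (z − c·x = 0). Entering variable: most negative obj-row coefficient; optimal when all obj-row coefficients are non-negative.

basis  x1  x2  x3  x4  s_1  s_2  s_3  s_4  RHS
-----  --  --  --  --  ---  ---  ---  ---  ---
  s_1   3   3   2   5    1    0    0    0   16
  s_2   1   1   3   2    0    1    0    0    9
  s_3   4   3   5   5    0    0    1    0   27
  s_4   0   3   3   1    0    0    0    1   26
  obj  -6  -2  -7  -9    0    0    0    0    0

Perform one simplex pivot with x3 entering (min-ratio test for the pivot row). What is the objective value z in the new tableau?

21

Ratio test on column x3 — row 1: 16/2 = 8; row 2: 9/3 = 3; row 3: 27/5 = 27/5; row 4: 26/3 = 26/3. Minimum is 3 at row 2 (s_2 leaves); pivot element 3.
Pivot on row 2; the obj-row RHS becomes 0 − (-7)·3 = 21.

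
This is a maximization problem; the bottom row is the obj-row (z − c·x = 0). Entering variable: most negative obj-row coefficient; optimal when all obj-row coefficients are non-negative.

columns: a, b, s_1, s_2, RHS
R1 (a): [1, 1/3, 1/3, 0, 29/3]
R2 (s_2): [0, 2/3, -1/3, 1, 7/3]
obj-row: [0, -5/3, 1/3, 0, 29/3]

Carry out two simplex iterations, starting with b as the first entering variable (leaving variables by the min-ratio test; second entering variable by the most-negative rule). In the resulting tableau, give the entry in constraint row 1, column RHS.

17

Ratio test on column b — row 1: (29/3)/(1/3) = 29; row 2: (7/3)/(2/3) = 7/2. Minimum is 7/2 at row 2 (s_2 leaves); pivot element 2/3.
Divide row 2 by 2/3; eliminate column b from the other rows.
Second iteration: most negative obj-row entry is -1/2 in column s_1, so s_1 enters.
Ratio test on column s_1 — row 1: (17/2)/(1/2) = 17; row 2: entry -1/2 ≤ 0. Minimum is 17 at row 1 (a leaves); pivot element 1/2.
Divide row 1 by 1/2; eliminate column s_1 from the other rows.
After both pivots, the entry at constraint row 1, column RHS is 17.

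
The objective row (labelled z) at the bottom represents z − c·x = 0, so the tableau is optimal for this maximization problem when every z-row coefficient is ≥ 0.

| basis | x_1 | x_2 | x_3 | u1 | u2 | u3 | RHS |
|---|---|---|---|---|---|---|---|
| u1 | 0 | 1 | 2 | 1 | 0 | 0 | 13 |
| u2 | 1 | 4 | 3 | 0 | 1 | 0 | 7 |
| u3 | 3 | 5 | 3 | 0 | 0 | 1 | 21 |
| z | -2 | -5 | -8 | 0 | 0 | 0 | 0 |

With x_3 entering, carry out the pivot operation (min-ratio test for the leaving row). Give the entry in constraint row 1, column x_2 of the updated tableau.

-5/3

Ratio test on column x_3 — row 1: 13/2 = 13/2; row 2: 7/3 = 7/3; row 3: 21/3 = 7. Minimum is 7/3 at row 2 (u2 leaves); pivot element 3.
Divide row 2 by 3; eliminate column x_3 from the other rows.
Row 1 update in column x_2: 1 − 2·(4/3) = -5/3.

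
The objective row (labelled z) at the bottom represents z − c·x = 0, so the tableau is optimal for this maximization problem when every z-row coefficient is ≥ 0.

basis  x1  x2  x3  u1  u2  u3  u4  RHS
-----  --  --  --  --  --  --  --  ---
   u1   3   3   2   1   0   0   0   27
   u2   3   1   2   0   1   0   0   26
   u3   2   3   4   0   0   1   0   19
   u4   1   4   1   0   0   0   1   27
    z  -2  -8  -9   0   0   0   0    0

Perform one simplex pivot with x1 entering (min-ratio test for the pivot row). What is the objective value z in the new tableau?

52/3

Ratio test on column x1 — row 1: 27/3 = 9; row 2: 26/3 = 26/3; row 3: 19/2 = 19/2; row 4: 27/1 = 27. Minimum is 26/3 at row 2 (u2 leaves); pivot element 3.
Pivot on row 2; the z-row RHS becomes 0 − (-2)·(26/3) = 52/3.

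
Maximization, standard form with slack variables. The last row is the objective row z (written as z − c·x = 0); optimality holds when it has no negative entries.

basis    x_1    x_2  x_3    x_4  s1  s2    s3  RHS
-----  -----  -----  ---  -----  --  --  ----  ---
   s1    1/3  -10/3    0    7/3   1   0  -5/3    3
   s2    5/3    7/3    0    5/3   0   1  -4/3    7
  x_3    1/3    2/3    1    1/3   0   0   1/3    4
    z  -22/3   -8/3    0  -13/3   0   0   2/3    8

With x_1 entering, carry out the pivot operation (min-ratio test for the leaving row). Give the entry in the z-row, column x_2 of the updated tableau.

Ratio test on column x_1 — row 1: 3/(1/3) = 9; row 2: 7/(5/3) = 21/5; row 3: 4/(1/3) = 12. Minimum is 21/5 at row 2 (s2 leaves); pivot element 5/3.
Divide row 2 by 5/3; eliminate column x_1 from the other rows.
z-row update in column x_2: -8/3 − (-22/3)·(7/5) = 38/5.

38/5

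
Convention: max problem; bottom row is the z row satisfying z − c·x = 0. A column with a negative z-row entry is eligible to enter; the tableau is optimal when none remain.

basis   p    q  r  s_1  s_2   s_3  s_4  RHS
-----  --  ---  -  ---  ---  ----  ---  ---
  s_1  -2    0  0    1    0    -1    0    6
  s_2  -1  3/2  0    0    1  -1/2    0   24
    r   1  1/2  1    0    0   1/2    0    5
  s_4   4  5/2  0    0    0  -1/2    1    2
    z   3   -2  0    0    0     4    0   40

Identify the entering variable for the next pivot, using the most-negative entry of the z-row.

Negative z-row entries: q: -2.
The most negative is -2 in column q, so q enters.

q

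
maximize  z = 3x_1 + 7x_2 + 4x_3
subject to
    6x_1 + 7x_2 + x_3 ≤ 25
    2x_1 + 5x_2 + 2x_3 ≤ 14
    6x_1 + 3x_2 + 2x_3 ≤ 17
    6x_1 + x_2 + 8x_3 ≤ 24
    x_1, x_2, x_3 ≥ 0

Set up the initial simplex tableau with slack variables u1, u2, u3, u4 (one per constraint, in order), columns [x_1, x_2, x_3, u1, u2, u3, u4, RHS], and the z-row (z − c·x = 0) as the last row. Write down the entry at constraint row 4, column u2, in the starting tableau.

Slack u2 belongs to constraint 2; its column is the unit vector e_2, so the entry in row 4 is 0.

0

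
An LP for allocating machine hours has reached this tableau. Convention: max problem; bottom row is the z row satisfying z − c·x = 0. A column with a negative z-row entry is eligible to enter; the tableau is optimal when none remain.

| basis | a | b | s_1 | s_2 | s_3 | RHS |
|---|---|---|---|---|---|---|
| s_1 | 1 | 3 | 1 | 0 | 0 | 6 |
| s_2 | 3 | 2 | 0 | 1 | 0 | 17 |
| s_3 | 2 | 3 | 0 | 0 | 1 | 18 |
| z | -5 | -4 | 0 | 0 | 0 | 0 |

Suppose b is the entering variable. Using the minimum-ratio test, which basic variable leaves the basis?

s_1

Column b entries and ratios — s_1: 6/3 = 2; s_2: 17/2 = 17/2; s_3: 18/3 = 6.
Smallest ratio is 2 in the row of s_1, so s_1 leaves.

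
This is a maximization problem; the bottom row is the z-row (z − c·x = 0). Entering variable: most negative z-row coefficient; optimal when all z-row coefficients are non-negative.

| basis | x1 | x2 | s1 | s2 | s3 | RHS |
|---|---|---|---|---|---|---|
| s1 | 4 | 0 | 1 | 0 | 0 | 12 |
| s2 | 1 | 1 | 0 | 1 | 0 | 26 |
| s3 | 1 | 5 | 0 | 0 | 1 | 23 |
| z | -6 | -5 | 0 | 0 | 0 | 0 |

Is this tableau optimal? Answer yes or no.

no

The z-row has a negative entry -6 in column x1, so it is not optimal.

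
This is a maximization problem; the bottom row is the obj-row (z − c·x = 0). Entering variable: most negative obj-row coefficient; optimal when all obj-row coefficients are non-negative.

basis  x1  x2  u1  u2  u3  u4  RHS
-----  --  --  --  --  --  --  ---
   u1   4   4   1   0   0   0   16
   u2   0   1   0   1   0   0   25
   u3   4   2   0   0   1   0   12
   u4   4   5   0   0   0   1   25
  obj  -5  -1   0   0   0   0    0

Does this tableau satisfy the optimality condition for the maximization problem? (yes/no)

no

The obj-row has a negative entry -5 in column x1, so it is not optimal.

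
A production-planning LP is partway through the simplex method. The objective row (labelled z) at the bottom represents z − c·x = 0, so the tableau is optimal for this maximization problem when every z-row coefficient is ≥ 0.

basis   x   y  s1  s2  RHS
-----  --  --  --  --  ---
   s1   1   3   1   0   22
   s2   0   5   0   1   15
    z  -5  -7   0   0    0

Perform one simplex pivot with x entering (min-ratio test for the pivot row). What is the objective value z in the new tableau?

110

Ratio test on column x — row 1: 22/1 = 22; row 2: entry 0 ≤ 0. Minimum is 22 at row 1 (s1 leaves); pivot element 1.
Pivot on row 1; the z-row RHS becomes 0 − (-5)·22 = 110.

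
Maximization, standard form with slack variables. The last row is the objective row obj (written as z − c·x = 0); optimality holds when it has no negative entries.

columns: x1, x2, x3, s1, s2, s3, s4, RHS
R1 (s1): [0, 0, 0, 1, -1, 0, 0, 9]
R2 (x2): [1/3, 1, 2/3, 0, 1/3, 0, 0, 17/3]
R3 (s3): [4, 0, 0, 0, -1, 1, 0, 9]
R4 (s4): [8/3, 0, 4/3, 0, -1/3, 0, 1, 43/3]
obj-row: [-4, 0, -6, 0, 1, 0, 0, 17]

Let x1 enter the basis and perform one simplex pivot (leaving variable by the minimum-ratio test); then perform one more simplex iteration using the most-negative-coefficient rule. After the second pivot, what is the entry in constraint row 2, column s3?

Ratio test on column x1 — row 1: entry 0 ≤ 0; row 2: (17/3)/(1/3) = 17; row 3: 9/4 = 9/4; row 4: (43/3)/(8/3) = 43/8. Minimum is 9/4 at row 3 (s3 leaves); pivot element 4.
Divide row 3 by 4; eliminate column x1 from the other rows.
Second iteration: most negative obj-row entry is -6 in column x3, so x3 enters.
Ratio test on column x3 — row 1: entry 0 ≤ 0; row 2: (59/12)/(2/3) = 59/8; row 3: entry 0 ≤ 0; row 4: (25/3)/(4/3) = 25/4. Minimum is 25/4 at row 4 (s4 leaves); pivot element 4/3.
Divide row 4 by 4/3; eliminate column x3 from the other rows.
After both pivots, the entry at constraint row 2, column s3 is 1/4.

1/4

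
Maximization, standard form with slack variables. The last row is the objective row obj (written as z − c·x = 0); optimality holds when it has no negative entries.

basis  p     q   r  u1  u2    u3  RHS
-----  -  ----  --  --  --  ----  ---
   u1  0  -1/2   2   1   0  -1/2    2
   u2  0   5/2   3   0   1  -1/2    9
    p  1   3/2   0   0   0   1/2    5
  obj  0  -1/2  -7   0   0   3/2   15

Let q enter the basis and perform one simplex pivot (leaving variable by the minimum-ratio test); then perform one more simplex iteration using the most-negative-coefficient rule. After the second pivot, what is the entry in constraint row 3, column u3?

1/3

Ratio test on column q — row 1: entry -1/2 ≤ 0; row 2: 9/(5/2) = 18/5; row 3: 5/(3/2) = 10/3. Minimum is 10/3 at row 3 (p leaves); pivot element 3/2.
Divide row 3 by 3/2; eliminate column q from the other rows.
Second iteration: most negative obj-row entry is -7 in column r, so r enters.
Ratio test on column r — row 1: (11/3)/2 = 11/6; row 2: (2/3)/3 = 2/9; row 3: entry 0 ≤ 0. Minimum is 2/9 at row 2 (u2 leaves); pivot element 3.
Divide row 2 by 3; eliminate column r from the other rows.
After both pivots, the entry at constraint row 3, column u3 is 1/3.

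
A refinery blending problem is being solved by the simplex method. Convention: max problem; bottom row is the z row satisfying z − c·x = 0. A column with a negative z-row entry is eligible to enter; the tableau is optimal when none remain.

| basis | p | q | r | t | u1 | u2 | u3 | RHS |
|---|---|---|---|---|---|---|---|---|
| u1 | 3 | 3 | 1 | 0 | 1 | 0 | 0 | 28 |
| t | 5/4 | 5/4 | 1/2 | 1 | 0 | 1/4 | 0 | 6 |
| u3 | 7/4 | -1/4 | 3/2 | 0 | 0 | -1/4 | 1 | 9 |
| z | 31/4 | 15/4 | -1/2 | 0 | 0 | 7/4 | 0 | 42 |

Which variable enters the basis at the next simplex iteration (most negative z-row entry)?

Negative z-row entries: r: -1/2.
The most negative is -1/2 in column r, so r enters.

r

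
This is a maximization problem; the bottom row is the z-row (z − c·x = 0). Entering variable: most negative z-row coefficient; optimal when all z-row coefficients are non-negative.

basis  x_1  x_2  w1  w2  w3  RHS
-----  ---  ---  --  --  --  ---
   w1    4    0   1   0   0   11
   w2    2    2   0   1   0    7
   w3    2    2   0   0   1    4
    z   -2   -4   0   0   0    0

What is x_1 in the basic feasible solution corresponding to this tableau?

0

x_1 is not in the basis, so in the current basic feasible solution x_1 = 0.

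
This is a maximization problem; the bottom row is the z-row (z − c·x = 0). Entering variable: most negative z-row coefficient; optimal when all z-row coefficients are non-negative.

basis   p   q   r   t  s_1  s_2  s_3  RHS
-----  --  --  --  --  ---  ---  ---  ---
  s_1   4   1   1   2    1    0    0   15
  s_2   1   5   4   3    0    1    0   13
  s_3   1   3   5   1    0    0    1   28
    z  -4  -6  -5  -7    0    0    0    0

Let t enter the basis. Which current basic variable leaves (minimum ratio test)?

s_2

Column t entries and ratios — s_1: 15/2 = 15/2; s_2: 13/3 = 13/3; s_3: 28/1 = 28.
Smallest ratio is 13/3 in the row of s_2, so s_2 leaves.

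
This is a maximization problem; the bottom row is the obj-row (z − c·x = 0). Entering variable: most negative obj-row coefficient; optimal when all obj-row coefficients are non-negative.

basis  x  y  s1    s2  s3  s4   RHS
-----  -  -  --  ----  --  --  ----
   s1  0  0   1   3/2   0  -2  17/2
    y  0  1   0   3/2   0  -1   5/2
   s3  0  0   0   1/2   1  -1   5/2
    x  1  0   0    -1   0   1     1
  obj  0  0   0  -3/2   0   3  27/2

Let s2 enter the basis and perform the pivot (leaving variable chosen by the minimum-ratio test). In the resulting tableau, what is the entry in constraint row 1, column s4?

Ratio test on column s2 — row 1: (17/2)/(3/2) = 17/3; row 2: (5/2)/(3/2) = 5/3; row 3: (5/2)/(1/2) = 5; row 4: entry -1 ≤ 0. Minimum is 5/3 at row 2 (y leaves); pivot element 3/2.
Divide row 2 by 3/2; eliminate column s2 from the other rows.
Row 1 update in column s4: -2 − (3/2)·(-2/3) = -1.

-1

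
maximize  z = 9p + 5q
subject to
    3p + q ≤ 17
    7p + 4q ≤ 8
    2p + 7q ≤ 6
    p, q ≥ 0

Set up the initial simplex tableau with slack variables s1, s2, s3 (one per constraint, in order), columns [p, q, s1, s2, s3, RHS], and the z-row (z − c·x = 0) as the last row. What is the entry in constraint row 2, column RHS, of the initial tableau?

8

The RHS of constraint 2 is b_2 = 8.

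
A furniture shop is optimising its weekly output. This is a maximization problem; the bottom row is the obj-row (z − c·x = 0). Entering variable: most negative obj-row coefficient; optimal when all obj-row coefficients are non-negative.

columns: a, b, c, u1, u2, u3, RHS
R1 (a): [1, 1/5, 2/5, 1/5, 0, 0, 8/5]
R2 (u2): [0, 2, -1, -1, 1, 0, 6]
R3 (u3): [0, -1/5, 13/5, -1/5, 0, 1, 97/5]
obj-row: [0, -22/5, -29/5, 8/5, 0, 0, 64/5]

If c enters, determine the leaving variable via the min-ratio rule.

a

Column c entries and ratios — a: (8/5)/(2/5) = 4; u2: -1 ≤ 0, skip; u3: (97/5)/(13/5) = 97/13.
Smallest ratio is 4 in the row of a, so a leaves.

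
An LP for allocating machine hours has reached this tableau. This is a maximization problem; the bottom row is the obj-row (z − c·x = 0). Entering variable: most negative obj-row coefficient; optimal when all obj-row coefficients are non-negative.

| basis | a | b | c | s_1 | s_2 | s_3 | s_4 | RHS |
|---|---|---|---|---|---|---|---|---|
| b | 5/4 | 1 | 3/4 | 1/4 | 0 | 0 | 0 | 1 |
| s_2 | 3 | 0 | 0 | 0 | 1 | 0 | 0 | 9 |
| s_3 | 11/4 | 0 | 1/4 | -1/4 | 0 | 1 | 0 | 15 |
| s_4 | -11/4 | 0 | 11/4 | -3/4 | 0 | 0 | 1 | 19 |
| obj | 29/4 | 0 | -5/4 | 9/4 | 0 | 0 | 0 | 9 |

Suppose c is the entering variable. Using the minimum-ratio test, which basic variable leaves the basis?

Column c entries and ratios — b: 1/(3/4) = 4/3; s_2: 0 ≤ 0, skip; s_3: 15/(1/4) = 60; s_4: 19/(11/4) = 76/11.
Smallest ratio is 4/3 in the row of b, so b leaves.

b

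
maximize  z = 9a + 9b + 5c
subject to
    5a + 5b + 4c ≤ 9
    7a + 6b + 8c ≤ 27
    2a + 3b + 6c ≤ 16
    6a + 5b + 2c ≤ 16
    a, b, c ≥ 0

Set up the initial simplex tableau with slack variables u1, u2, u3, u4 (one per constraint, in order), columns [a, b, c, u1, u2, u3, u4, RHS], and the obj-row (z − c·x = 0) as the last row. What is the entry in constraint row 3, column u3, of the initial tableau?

1

Slack u3 belongs to constraint 3; its column is the unit vector e_3, so the entry in row 3 is 1.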